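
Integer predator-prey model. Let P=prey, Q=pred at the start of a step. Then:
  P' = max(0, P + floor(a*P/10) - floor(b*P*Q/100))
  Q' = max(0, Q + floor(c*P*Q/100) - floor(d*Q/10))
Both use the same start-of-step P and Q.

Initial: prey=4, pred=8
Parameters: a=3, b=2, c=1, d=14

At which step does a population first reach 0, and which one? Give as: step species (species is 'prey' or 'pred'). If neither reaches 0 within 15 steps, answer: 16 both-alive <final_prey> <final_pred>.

Answer: 1 pred

Derivation:
Step 1: prey: 4+1-0=5; pred: 8+0-11=0
First extinction: pred at step 1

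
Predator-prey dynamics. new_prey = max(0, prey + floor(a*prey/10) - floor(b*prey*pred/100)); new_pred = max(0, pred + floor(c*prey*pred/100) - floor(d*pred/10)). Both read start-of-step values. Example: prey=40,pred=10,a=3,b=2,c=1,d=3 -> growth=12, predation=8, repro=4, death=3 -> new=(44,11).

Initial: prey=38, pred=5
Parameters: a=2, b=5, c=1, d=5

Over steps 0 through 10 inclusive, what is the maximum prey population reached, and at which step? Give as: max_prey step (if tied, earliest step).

Answer: 54 10

Derivation:
Step 1: prey: 38+7-9=36; pred: 5+1-2=4
Step 2: prey: 36+7-7=36; pred: 4+1-2=3
Step 3: prey: 36+7-5=38; pred: 3+1-1=3
Step 4: prey: 38+7-5=40; pred: 3+1-1=3
Step 5: prey: 40+8-6=42; pred: 3+1-1=3
Step 6: prey: 42+8-6=44; pred: 3+1-1=3
Step 7: prey: 44+8-6=46; pred: 3+1-1=3
Step 8: prey: 46+9-6=49; pred: 3+1-1=3
Step 9: prey: 49+9-7=51; pred: 3+1-1=3
Step 10: prey: 51+10-7=54; pred: 3+1-1=3
Max prey = 54 at step 10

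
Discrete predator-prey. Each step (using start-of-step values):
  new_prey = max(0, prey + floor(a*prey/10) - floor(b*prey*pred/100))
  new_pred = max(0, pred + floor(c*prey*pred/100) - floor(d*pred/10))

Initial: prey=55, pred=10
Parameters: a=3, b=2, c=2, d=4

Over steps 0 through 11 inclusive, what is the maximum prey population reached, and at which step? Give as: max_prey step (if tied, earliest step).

Step 1: prey: 55+16-11=60; pred: 10+11-4=17
Step 2: prey: 60+18-20=58; pred: 17+20-6=31
Step 3: prey: 58+17-35=40; pred: 31+35-12=54
Step 4: prey: 40+12-43=9; pred: 54+43-21=76
Step 5: prey: 9+2-13=0; pred: 76+13-30=59
Step 6: prey: 0+0-0=0; pred: 59+0-23=36
Step 7: prey: 0+0-0=0; pred: 36+0-14=22
Step 8: prey: 0+0-0=0; pred: 22+0-8=14
Step 9: prey: 0+0-0=0; pred: 14+0-5=9
Step 10: prey: 0+0-0=0; pred: 9+0-3=6
Step 11: prey: 0+0-0=0; pred: 6+0-2=4
Max prey = 60 at step 1

Answer: 60 1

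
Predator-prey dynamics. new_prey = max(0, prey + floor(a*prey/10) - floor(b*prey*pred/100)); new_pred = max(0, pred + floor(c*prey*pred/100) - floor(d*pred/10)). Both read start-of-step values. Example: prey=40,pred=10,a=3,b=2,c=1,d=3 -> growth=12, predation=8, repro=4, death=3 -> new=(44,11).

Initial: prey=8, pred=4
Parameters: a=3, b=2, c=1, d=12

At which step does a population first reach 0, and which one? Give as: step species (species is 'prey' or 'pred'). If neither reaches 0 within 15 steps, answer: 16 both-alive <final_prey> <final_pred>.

Step 1: prey: 8+2-0=10; pred: 4+0-4=0
First extinction: pred at step 1

Answer: 1 pred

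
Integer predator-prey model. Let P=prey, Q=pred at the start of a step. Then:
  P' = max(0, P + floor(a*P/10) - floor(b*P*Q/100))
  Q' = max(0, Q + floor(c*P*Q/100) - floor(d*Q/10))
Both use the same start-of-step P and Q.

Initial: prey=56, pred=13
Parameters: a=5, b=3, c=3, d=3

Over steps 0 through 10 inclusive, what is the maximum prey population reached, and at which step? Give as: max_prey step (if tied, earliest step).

Answer: 63 1

Derivation:
Step 1: prey: 56+28-21=63; pred: 13+21-3=31
Step 2: prey: 63+31-58=36; pred: 31+58-9=80
Step 3: prey: 36+18-86=0; pred: 80+86-24=142
Step 4: prey: 0+0-0=0; pred: 142+0-42=100
Step 5: prey: 0+0-0=0; pred: 100+0-30=70
Step 6: prey: 0+0-0=0; pred: 70+0-21=49
Step 7: prey: 0+0-0=0; pred: 49+0-14=35
Step 8: prey: 0+0-0=0; pred: 35+0-10=25
Step 9: prey: 0+0-0=0; pred: 25+0-7=18
Step 10: prey: 0+0-0=0; pred: 18+0-5=13
Max prey = 63 at step 1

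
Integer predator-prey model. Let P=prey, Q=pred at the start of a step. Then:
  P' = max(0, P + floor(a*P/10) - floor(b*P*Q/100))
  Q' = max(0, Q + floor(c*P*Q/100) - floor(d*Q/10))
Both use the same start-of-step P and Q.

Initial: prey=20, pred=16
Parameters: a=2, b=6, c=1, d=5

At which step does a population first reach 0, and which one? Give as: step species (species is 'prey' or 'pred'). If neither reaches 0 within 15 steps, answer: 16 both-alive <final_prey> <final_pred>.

Answer: 16 both-alive 2 1

Derivation:
Step 1: prey: 20+4-19=5; pred: 16+3-8=11
Step 2: prey: 5+1-3=3; pred: 11+0-5=6
Step 3: prey: 3+0-1=2; pred: 6+0-3=3
Step 4: prey: 2+0-0=2; pred: 3+0-1=2
Step 5: prey: 2+0-0=2; pred: 2+0-1=1
Step 6: prey: 2+0-0=2; pred: 1+0-0=1
Steps 7-15: state stable at prey=2, pred=1 (no change)
No extinction within 15 steps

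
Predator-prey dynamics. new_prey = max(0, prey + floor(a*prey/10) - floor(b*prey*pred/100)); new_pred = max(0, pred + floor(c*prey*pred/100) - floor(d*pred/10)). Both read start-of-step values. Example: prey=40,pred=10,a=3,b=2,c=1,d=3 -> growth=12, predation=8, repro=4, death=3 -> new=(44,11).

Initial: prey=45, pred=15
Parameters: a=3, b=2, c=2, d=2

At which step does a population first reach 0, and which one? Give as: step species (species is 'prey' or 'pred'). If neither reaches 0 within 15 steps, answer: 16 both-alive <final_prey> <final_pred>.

Answer: 4 prey

Derivation:
Step 1: prey: 45+13-13=45; pred: 15+13-3=25
Step 2: prey: 45+13-22=36; pred: 25+22-5=42
Step 3: prey: 36+10-30=16; pred: 42+30-8=64
Step 4: prey: 16+4-20=0; pred: 64+20-12=72
First extinction: prey at step 4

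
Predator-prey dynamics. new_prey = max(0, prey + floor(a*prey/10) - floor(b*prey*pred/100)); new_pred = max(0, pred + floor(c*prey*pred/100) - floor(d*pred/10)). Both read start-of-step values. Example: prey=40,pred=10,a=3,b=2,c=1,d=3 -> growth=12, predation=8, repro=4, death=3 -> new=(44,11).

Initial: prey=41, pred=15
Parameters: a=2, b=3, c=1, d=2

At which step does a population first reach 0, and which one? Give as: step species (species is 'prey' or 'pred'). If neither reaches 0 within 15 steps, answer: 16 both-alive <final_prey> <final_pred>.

Step 1: prey: 41+8-18=31; pred: 15+6-3=18
Step 2: prey: 31+6-16=21; pred: 18+5-3=20
Step 3: prey: 21+4-12=13; pred: 20+4-4=20
Step 4: prey: 13+2-7=8; pred: 20+2-4=18
Step 5: prey: 8+1-4=5; pred: 18+1-3=16
Step 6: prey: 5+1-2=4; pred: 16+0-3=13
Step 7: prey: 4+0-1=3; pred: 13+0-2=11
Step 8: prey: 3+0-0=3; pred: 11+0-2=9
Step 9: prey: 3+0-0=3; pred: 9+0-1=8
Step 10: prey: 3+0-0=3; pred: 8+0-1=7
Step 11: prey: 3+0-0=3; pred: 7+0-1=6
Step 12: prey: 3+0-0=3; pred: 6+0-1=5
Step 13: prey: 3+0-0=3; pred: 5+0-1=4
Step 14: prey: 3+0-0=3; pred: 4+0-0=4
Steps 15-15: state stable at prey=3, pred=4 (no change)
No extinction within 15 steps

Answer: 16 both-alive 3 4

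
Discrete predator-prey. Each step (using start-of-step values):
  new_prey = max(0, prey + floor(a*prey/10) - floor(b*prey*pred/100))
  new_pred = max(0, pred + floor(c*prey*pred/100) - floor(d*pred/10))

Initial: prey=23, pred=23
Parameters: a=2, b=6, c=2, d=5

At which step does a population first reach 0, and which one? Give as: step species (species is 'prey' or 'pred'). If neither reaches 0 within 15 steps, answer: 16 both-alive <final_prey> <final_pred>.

Step 1: prey: 23+4-31=0; pred: 23+10-11=22
First extinction: prey at step 1

Answer: 1 prey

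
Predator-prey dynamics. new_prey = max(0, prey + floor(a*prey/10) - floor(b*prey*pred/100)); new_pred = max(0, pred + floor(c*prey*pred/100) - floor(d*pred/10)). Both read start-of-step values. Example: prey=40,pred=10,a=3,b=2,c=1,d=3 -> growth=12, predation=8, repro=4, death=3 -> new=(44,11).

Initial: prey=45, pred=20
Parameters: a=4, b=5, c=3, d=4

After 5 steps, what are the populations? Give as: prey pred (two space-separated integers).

Answer: 0 11

Derivation:
Step 1: prey: 45+18-45=18; pred: 20+27-8=39
Step 2: prey: 18+7-35=0; pred: 39+21-15=45
Step 3: prey: 0+0-0=0; pred: 45+0-18=27
Step 4: prey: 0+0-0=0; pred: 27+0-10=17
Step 5: prey: 0+0-0=0; pred: 17+0-6=11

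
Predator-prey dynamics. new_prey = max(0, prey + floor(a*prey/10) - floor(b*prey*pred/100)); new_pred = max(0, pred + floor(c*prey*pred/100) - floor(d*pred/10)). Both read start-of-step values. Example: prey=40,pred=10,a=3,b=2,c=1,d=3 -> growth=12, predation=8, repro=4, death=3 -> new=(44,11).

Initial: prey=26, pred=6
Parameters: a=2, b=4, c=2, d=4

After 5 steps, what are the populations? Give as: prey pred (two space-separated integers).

Step 1: prey: 26+5-6=25; pred: 6+3-2=7
Step 2: prey: 25+5-7=23; pred: 7+3-2=8
Step 3: prey: 23+4-7=20; pred: 8+3-3=8
Step 4: prey: 20+4-6=18; pred: 8+3-3=8
Step 5: prey: 18+3-5=16; pred: 8+2-3=7

Answer: 16 7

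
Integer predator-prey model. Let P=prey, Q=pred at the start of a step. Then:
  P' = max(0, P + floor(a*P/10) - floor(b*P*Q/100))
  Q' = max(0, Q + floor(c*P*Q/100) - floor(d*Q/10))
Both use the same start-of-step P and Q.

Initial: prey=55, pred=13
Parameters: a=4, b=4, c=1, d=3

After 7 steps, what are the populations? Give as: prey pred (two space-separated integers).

Step 1: prey: 55+22-28=49; pred: 13+7-3=17
Step 2: prey: 49+19-33=35; pred: 17+8-5=20
Step 3: prey: 35+14-28=21; pred: 20+7-6=21
Step 4: prey: 21+8-17=12; pred: 21+4-6=19
Step 5: prey: 12+4-9=7; pred: 19+2-5=16
Step 6: prey: 7+2-4=5; pred: 16+1-4=13
Step 7: prey: 5+2-2=5; pred: 13+0-3=10

Answer: 5 10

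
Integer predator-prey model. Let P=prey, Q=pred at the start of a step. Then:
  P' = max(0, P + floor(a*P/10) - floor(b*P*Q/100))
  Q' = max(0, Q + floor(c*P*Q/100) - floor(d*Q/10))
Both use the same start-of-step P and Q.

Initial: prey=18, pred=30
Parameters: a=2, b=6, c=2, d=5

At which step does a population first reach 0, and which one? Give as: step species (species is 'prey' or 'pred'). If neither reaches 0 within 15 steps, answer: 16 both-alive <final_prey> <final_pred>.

Answer: 1 prey

Derivation:
Step 1: prey: 18+3-32=0; pred: 30+10-15=25
First extinction: prey at step 1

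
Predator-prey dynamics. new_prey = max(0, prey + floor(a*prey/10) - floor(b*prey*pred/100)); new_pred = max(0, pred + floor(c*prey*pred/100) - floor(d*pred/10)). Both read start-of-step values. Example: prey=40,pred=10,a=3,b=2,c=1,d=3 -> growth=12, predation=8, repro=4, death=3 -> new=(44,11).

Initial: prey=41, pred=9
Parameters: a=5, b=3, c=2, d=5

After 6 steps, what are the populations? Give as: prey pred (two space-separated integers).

Answer: 0 32

Derivation:
Step 1: prey: 41+20-11=50; pred: 9+7-4=12
Step 2: prey: 50+25-18=57; pred: 12+12-6=18
Step 3: prey: 57+28-30=55; pred: 18+20-9=29
Step 4: prey: 55+27-47=35; pred: 29+31-14=46
Step 5: prey: 35+17-48=4; pred: 46+32-23=55
Step 6: prey: 4+2-6=0; pred: 55+4-27=32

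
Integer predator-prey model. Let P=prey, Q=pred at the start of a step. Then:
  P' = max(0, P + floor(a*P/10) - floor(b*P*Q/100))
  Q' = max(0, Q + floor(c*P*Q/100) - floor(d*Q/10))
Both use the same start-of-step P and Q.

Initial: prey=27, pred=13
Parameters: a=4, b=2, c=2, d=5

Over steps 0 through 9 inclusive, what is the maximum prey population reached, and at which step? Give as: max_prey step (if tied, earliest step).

Step 1: prey: 27+10-7=30; pred: 13+7-6=14
Step 2: prey: 30+12-8=34; pred: 14+8-7=15
Step 3: prey: 34+13-10=37; pred: 15+10-7=18
Step 4: prey: 37+14-13=38; pred: 18+13-9=22
Step 5: prey: 38+15-16=37; pred: 22+16-11=27
Step 6: prey: 37+14-19=32; pred: 27+19-13=33
Step 7: prey: 32+12-21=23; pred: 33+21-16=38
Step 8: prey: 23+9-17=15; pred: 38+17-19=36
Step 9: prey: 15+6-10=11; pred: 36+10-18=28
Max prey = 38 at step 4

Answer: 38 4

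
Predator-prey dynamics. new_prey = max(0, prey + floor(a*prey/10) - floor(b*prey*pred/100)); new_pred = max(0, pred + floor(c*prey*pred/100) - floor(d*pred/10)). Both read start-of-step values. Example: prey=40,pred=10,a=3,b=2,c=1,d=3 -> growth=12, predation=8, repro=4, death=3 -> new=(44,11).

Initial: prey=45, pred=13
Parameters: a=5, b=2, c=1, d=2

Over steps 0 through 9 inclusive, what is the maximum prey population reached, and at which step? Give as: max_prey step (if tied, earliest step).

Answer: 72 3

Derivation:
Step 1: prey: 45+22-11=56; pred: 13+5-2=16
Step 2: prey: 56+28-17=67; pred: 16+8-3=21
Step 3: prey: 67+33-28=72; pred: 21+14-4=31
Step 4: prey: 72+36-44=64; pred: 31+22-6=47
Step 5: prey: 64+32-60=36; pred: 47+30-9=68
Step 6: prey: 36+18-48=6; pred: 68+24-13=79
Step 7: prey: 6+3-9=0; pred: 79+4-15=68
Step 8: prey: 0+0-0=0; pred: 68+0-13=55
Step 9: prey: 0+0-0=0; pred: 55+0-11=44
Max prey = 72 at step 3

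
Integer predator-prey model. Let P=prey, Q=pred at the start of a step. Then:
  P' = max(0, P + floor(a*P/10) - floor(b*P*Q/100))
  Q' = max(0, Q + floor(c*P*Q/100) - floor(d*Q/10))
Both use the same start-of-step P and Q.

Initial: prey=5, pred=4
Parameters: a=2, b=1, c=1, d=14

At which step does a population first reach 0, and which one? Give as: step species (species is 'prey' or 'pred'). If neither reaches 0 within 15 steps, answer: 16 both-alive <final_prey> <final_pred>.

Step 1: prey: 5+1-0=6; pred: 4+0-5=0
First extinction: pred at step 1

Answer: 1 pred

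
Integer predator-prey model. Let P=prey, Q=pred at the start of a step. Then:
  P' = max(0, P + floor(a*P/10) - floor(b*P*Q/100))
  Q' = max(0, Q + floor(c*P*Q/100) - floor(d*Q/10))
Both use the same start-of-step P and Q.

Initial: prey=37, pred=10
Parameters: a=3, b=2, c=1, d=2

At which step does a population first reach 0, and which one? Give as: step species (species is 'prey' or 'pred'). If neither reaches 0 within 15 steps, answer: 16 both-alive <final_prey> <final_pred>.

Step 1: prey: 37+11-7=41; pred: 10+3-2=11
Step 2: prey: 41+12-9=44; pred: 11+4-2=13
Step 3: prey: 44+13-11=46; pred: 13+5-2=16
Step 4: prey: 46+13-14=45; pred: 16+7-3=20
Step 5: prey: 45+13-18=40; pred: 20+9-4=25
Step 6: prey: 40+12-20=32; pred: 25+10-5=30
Step 7: prey: 32+9-19=22; pred: 30+9-6=33
Step 8: prey: 22+6-14=14; pred: 33+7-6=34
Step 9: prey: 14+4-9=9; pred: 34+4-6=32
Step 10: prey: 9+2-5=6; pred: 32+2-6=28
Step 11: prey: 6+1-3=4; pred: 28+1-5=24
Step 12: prey: 4+1-1=4; pred: 24+0-4=20
Step 13: prey: 4+1-1=4; pred: 20+0-4=16
Step 14: prey: 4+1-1=4; pred: 16+0-3=13
Step 15: prey: 4+1-1=4; pred: 13+0-2=11
No extinction within 15 steps

Answer: 16 both-alive 4 11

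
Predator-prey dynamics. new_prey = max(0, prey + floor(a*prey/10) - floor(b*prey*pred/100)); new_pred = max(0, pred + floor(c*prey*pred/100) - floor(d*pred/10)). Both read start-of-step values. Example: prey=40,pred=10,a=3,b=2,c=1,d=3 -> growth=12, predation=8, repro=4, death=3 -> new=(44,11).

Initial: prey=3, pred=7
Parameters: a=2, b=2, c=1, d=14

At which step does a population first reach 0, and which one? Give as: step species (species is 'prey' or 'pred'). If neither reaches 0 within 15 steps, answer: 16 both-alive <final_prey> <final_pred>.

Answer: 1 pred

Derivation:
Step 1: prey: 3+0-0=3; pred: 7+0-9=0
First extinction: pred at step 1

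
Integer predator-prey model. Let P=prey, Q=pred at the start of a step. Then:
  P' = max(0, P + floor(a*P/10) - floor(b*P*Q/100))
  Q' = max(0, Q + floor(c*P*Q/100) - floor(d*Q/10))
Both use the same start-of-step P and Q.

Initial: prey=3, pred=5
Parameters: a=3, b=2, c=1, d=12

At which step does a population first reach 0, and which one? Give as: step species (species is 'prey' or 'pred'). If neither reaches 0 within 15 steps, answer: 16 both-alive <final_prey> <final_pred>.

Step 1: prey: 3+0-0=3; pred: 5+0-6=0
First extinction: pred at step 1

Answer: 1 pred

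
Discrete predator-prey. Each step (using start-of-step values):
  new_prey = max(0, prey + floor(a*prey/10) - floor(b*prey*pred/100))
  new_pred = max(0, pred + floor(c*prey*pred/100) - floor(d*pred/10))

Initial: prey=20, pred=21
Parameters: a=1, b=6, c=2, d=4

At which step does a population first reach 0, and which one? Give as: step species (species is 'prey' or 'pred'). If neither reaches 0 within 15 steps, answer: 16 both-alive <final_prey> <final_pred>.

Answer: 1 prey

Derivation:
Step 1: prey: 20+2-25=0; pred: 21+8-8=21
First extinction: prey at step 1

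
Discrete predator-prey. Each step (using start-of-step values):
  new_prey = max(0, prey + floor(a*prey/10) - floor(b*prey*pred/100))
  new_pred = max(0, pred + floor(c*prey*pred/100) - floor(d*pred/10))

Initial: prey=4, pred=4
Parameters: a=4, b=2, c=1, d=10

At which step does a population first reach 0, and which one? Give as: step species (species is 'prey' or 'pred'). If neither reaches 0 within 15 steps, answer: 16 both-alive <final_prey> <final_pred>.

Step 1: prey: 4+1-0=5; pred: 4+0-4=0
First extinction: pred at step 1

Answer: 1 pred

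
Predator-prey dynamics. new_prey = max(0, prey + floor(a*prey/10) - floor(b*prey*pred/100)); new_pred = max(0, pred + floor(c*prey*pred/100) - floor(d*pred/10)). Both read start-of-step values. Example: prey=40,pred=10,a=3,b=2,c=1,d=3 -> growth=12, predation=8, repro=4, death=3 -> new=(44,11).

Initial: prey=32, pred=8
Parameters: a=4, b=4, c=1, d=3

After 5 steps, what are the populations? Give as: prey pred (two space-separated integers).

Step 1: prey: 32+12-10=34; pred: 8+2-2=8
Step 2: prey: 34+13-10=37; pred: 8+2-2=8
Step 3: prey: 37+14-11=40; pred: 8+2-2=8
Step 4: prey: 40+16-12=44; pred: 8+3-2=9
Step 5: prey: 44+17-15=46; pred: 9+3-2=10

Answer: 46 10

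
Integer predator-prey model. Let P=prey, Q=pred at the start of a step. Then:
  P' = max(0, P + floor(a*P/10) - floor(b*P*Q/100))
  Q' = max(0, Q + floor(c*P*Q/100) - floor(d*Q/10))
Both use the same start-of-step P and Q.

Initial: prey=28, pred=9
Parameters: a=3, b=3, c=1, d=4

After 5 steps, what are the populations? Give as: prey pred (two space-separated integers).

Answer: 41 7

Derivation:
Step 1: prey: 28+8-7=29; pred: 9+2-3=8
Step 2: prey: 29+8-6=31; pred: 8+2-3=7
Step 3: prey: 31+9-6=34; pred: 7+2-2=7
Step 4: prey: 34+10-7=37; pred: 7+2-2=7
Step 5: prey: 37+11-7=41; pred: 7+2-2=7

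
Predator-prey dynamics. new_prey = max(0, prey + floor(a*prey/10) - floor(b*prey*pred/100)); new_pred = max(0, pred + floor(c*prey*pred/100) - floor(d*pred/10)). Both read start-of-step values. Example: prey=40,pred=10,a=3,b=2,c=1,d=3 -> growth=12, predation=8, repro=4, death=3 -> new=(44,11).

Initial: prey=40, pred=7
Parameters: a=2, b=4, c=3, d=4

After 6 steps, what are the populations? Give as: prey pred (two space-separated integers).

Answer: 0 9

Derivation:
Step 1: prey: 40+8-11=37; pred: 7+8-2=13
Step 2: prey: 37+7-19=25; pred: 13+14-5=22
Step 3: prey: 25+5-22=8; pred: 22+16-8=30
Step 4: prey: 8+1-9=0; pred: 30+7-12=25
Step 5: prey: 0+0-0=0; pred: 25+0-10=15
Step 6: prey: 0+0-0=0; pred: 15+0-6=9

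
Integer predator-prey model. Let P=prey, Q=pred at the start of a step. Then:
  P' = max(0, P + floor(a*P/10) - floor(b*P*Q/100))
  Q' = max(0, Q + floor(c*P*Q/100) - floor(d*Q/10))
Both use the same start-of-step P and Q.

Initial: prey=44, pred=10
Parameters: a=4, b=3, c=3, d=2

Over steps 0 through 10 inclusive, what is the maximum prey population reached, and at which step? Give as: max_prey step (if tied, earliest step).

Answer: 48 1

Derivation:
Step 1: prey: 44+17-13=48; pred: 10+13-2=21
Step 2: prey: 48+19-30=37; pred: 21+30-4=47
Step 3: prey: 37+14-52=0; pred: 47+52-9=90
Step 4: prey: 0+0-0=0; pred: 90+0-18=72
Step 5: prey: 0+0-0=0; pred: 72+0-14=58
Step 6: prey: 0+0-0=0; pred: 58+0-11=47
Step 7: prey: 0+0-0=0; pred: 47+0-9=38
Step 8: prey: 0+0-0=0; pred: 38+0-7=31
Step 9: prey: 0+0-0=0; pred: 31+0-6=25
Step 10: prey: 0+0-0=0; pred: 25+0-5=20
Max prey = 48 at step 1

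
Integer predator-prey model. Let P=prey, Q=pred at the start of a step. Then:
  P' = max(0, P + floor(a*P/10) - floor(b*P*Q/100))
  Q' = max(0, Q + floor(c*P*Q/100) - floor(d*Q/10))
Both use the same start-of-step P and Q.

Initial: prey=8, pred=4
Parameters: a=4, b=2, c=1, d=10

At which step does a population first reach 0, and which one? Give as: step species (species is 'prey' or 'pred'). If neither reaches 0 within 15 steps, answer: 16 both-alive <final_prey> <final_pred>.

Step 1: prey: 8+3-0=11; pred: 4+0-4=0
First extinction: pred at step 1

Answer: 1 pred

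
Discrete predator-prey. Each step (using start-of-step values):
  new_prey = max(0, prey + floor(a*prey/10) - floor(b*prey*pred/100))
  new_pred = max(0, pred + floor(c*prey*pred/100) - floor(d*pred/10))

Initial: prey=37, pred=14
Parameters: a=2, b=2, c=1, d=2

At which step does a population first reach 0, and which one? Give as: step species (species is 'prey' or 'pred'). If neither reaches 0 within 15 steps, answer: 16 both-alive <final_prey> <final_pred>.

Answer: 16 both-alive 9 5

Derivation:
Step 1: prey: 37+7-10=34; pred: 14+5-2=17
Step 2: prey: 34+6-11=29; pred: 17+5-3=19
Step 3: prey: 29+5-11=23; pred: 19+5-3=21
Step 4: prey: 23+4-9=18; pred: 21+4-4=21
Step 5: prey: 18+3-7=14; pred: 21+3-4=20
Step 6: prey: 14+2-5=11; pred: 20+2-4=18
Step 7: prey: 11+2-3=10; pred: 18+1-3=16
Step 8: prey: 10+2-3=9; pred: 16+1-3=14
Step 9: prey: 9+1-2=8; pred: 14+1-2=13
Step 10: prey: 8+1-2=7; pred: 13+1-2=12
Step 11: prey: 7+1-1=7; pred: 12+0-2=10
Step 12: prey: 7+1-1=7; pred: 10+0-2=8
Step 13: prey: 7+1-1=7; pred: 8+0-1=7
Step 14: prey: 7+1-0=8; pred: 7+0-1=6
Step 15: prey: 8+1-0=9; pred: 6+0-1=5
No extinction within 15 steps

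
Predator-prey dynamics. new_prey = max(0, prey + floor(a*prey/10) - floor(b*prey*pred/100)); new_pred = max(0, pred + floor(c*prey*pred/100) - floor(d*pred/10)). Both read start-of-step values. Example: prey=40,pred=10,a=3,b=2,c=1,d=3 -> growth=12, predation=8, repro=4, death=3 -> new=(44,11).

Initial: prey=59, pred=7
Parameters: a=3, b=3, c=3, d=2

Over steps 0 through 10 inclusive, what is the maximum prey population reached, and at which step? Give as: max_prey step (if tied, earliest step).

Step 1: prey: 59+17-12=64; pred: 7+12-1=18
Step 2: prey: 64+19-34=49; pred: 18+34-3=49
Step 3: prey: 49+14-72=0; pred: 49+72-9=112
Step 4: prey: 0+0-0=0; pred: 112+0-22=90
Step 5: prey: 0+0-0=0; pred: 90+0-18=72
Step 6: prey: 0+0-0=0; pred: 72+0-14=58
Step 7: prey: 0+0-0=0; pred: 58+0-11=47
Step 8: prey: 0+0-0=0; pred: 47+0-9=38
Step 9: prey: 0+0-0=0; pred: 38+0-7=31
Step 10: prey: 0+0-0=0; pred: 31+0-6=25
Max prey = 64 at step 1

Answer: 64 1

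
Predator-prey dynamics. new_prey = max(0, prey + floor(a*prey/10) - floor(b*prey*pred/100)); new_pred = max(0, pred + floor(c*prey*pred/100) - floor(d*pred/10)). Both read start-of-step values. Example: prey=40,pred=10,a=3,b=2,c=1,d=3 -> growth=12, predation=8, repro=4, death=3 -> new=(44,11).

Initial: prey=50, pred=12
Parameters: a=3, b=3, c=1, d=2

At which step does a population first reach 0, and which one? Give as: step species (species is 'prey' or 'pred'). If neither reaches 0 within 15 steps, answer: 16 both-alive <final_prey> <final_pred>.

Answer: 16 both-alive 2 5

Derivation:
Step 1: prey: 50+15-18=47; pred: 12+6-2=16
Step 2: prey: 47+14-22=39; pred: 16+7-3=20
Step 3: prey: 39+11-23=27; pred: 20+7-4=23
Step 4: prey: 27+8-18=17; pred: 23+6-4=25
Step 5: prey: 17+5-12=10; pred: 25+4-5=24
Step 6: prey: 10+3-7=6; pred: 24+2-4=22
Step 7: prey: 6+1-3=4; pred: 22+1-4=19
Step 8: prey: 4+1-2=3; pred: 19+0-3=16
Step 9: prey: 3+0-1=2; pred: 16+0-3=13
Step 10: prey: 2+0-0=2; pred: 13+0-2=11
Step 11: prey: 2+0-0=2; pred: 11+0-2=9
Step 12: prey: 2+0-0=2; pred: 9+0-1=8
Step 13: prey: 2+0-0=2; pred: 8+0-1=7
Step 14: prey: 2+0-0=2; pred: 7+0-1=6
Step 15: prey: 2+0-0=2; pred: 6+0-1=5
No extinction within 15 steps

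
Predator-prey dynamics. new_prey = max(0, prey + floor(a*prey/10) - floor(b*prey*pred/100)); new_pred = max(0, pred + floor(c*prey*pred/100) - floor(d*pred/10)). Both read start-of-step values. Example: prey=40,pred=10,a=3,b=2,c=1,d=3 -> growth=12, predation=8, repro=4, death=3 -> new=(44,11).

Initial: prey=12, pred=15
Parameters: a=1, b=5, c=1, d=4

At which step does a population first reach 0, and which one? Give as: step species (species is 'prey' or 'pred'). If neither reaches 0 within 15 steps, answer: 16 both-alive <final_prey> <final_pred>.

Step 1: prey: 12+1-9=4; pred: 15+1-6=10
Step 2: prey: 4+0-2=2; pred: 10+0-4=6
Step 3: prey: 2+0-0=2; pred: 6+0-2=4
Step 4: prey: 2+0-0=2; pred: 4+0-1=3
Step 5: prey: 2+0-0=2; pred: 3+0-1=2
Step 6: prey: 2+0-0=2; pred: 2+0-0=2
Steps 7-15: state stable at prey=2, pred=2 (no change)
No extinction within 15 steps

Answer: 16 both-alive 2 2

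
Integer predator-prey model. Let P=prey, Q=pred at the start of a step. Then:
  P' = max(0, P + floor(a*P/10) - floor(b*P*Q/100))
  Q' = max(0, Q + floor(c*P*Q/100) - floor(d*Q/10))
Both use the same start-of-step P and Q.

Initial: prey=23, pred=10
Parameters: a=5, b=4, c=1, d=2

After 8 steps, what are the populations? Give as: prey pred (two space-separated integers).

Answer: 28 19

Derivation:
Step 1: prey: 23+11-9=25; pred: 10+2-2=10
Step 2: prey: 25+12-10=27; pred: 10+2-2=10
Step 3: prey: 27+13-10=30; pred: 10+2-2=10
Step 4: prey: 30+15-12=33; pred: 10+3-2=11
Step 5: prey: 33+16-14=35; pred: 11+3-2=12
Step 6: prey: 35+17-16=36; pred: 12+4-2=14
Step 7: prey: 36+18-20=34; pred: 14+5-2=17
Step 8: prey: 34+17-23=28; pred: 17+5-3=19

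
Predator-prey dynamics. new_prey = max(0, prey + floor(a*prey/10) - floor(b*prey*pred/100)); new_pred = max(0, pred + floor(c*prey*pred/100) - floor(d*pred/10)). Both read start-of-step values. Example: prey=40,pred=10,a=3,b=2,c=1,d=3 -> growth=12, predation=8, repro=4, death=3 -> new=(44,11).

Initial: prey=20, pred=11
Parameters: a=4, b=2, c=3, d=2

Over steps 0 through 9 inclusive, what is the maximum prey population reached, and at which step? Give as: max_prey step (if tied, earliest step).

Step 1: prey: 20+8-4=24; pred: 11+6-2=15
Step 2: prey: 24+9-7=26; pred: 15+10-3=22
Step 3: prey: 26+10-11=25; pred: 22+17-4=35
Step 4: prey: 25+10-17=18; pred: 35+26-7=54
Step 5: prey: 18+7-19=6; pred: 54+29-10=73
Step 6: prey: 6+2-8=0; pred: 73+13-14=72
Step 7: prey: 0+0-0=0; pred: 72+0-14=58
Step 8: prey: 0+0-0=0; pred: 58+0-11=47
Step 9: prey: 0+0-0=0; pred: 47+0-9=38
Max prey = 26 at step 2

Answer: 26 2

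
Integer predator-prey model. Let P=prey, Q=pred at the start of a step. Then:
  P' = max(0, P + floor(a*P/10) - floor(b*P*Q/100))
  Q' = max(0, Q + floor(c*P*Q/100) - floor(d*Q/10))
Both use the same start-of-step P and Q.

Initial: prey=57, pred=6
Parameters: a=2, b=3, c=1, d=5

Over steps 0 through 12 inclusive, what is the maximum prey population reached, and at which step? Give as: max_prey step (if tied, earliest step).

Step 1: prey: 57+11-10=58; pred: 6+3-3=6
Step 2: prey: 58+11-10=59; pred: 6+3-3=6
Step 3: prey: 59+11-10=60; pred: 6+3-3=6
Step 4: prey: 60+12-10=62; pred: 6+3-3=6
Step 5: prey: 62+12-11=63; pred: 6+3-3=6
Step 6: prey: 63+12-11=64; pred: 6+3-3=6
Step 7: prey: 64+12-11=65; pred: 6+3-3=6
Step 8: prey: 65+13-11=67; pred: 6+3-3=6
Step 9: prey: 67+13-12=68; pred: 6+4-3=7
Step 10: prey: 68+13-14=67; pred: 7+4-3=8
Step 11: prey: 67+13-16=64; pred: 8+5-4=9
Step 12: prey: 64+12-17=59; pred: 9+5-4=10
Max prey = 68 at step 9

Answer: 68 9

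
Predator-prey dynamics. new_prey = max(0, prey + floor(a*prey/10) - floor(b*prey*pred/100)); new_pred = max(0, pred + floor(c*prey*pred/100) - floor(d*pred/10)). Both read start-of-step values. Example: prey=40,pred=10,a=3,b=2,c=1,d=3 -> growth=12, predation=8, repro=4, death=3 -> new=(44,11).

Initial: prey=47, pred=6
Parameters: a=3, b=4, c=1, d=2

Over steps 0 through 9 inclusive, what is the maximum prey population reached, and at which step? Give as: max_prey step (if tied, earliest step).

Step 1: prey: 47+14-11=50; pred: 6+2-1=7
Step 2: prey: 50+15-14=51; pred: 7+3-1=9
Step 3: prey: 51+15-18=48; pred: 9+4-1=12
Step 4: prey: 48+14-23=39; pred: 12+5-2=15
Step 5: prey: 39+11-23=27; pred: 15+5-3=17
Step 6: prey: 27+8-18=17; pred: 17+4-3=18
Step 7: prey: 17+5-12=10; pred: 18+3-3=18
Step 8: prey: 10+3-7=6; pred: 18+1-3=16
Step 9: prey: 6+1-3=4; pred: 16+0-3=13
Max prey = 51 at step 2

Answer: 51 2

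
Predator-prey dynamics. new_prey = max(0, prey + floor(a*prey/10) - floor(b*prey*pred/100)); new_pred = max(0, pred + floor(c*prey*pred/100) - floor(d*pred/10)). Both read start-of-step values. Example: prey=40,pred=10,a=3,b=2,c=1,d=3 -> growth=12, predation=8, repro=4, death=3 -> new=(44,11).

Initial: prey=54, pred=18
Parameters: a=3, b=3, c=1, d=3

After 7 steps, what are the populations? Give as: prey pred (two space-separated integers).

Answer: 5 8

Derivation:
Step 1: prey: 54+16-29=41; pred: 18+9-5=22
Step 2: prey: 41+12-27=26; pred: 22+9-6=25
Step 3: prey: 26+7-19=14; pred: 25+6-7=24
Step 4: prey: 14+4-10=8; pred: 24+3-7=20
Step 5: prey: 8+2-4=6; pred: 20+1-6=15
Step 6: prey: 6+1-2=5; pred: 15+0-4=11
Step 7: prey: 5+1-1=5; pred: 11+0-3=8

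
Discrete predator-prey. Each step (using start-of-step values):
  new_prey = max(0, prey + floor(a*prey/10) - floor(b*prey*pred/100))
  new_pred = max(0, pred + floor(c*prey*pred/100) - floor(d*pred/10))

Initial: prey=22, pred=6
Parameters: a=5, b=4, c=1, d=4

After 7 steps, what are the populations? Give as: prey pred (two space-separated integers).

Answer: 126 15

Derivation:
Step 1: prey: 22+11-5=28; pred: 6+1-2=5
Step 2: prey: 28+14-5=37; pred: 5+1-2=4
Step 3: prey: 37+18-5=50; pred: 4+1-1=4
Step 4: prey: 50+25-8=67; pred: 4+2-1=5
Step 5: prey: 67+33-13=87; pred: 5+3-2=6
Step 6: prey: 87+43-20=110; pred: 6+5-2=9
Step 7: prey: 110+55-39=126; pred: 9+9-3=15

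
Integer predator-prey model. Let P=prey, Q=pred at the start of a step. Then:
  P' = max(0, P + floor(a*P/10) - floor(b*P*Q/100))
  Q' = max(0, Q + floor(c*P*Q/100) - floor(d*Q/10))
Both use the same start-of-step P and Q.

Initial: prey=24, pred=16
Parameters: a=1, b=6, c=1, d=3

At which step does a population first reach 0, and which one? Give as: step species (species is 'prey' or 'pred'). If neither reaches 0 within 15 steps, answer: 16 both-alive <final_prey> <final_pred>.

Step 1: prey: 24+2-23=3; pred: 16+3-4=15
Step 2: prey: 3+0-2=1; pred: 15+0-4=11
Step 3: prey: 1+0-0=1; pred: 11+0-3=8
Step 4: prey: 1+0-0=1; pred: 8+0-2=6
Step 5: prey: 1+0-0=1; pred: 6+0-1=5
Step 6: prey: 1+0-0=1; pred: 5+0-1=4
Step 7: prey: 1+0-0=1; pred: 4+0-1=3
Step 8: prey: 1+0-0=1; pred: 3+0-0=3
Steps 9-15: state stable at prey=1, pred=3 (no change)
No extinction within 15 steps

Answer: 16 both-alive 1 3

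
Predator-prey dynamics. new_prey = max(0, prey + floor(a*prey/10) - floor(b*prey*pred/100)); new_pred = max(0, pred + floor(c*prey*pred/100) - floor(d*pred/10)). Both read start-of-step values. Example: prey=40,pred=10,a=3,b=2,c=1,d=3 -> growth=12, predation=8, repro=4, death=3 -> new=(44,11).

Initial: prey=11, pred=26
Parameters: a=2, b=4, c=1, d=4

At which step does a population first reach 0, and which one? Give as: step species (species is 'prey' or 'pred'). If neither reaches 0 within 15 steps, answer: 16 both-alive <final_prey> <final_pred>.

Answer: 16 both-alive 1 2

Derivation:
Step 1: prey: 11+2-11=2; pred: 26+2-10=18
Step 2: prey: 2+0-1=1; pred: 18+0-7=11
Step 3: prey: 1+0-0=1; pred: 11+0-4=7
Step 4: prey: 1+0-0=1; pred: 7+0-2=5
Step 5: prey: 1+0-0=1; pred: 5+0-2=3
Step 6: prey: 1+0-0=1; pred: 3+0-1=2
Step 7: prey: 1+0-0=1; pred: 2+0-0=2
Steps 8-15: state stable at prey=1, pred=2 (no change)
No extinction within 15 steps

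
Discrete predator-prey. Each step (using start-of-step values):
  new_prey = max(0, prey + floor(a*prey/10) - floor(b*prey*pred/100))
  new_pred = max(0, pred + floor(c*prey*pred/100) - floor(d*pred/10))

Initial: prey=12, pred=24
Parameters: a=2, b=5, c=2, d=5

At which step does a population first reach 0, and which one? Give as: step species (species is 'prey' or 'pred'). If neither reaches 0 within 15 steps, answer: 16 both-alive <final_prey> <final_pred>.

Answer: 1 prey

Derivation:
Step 1: prey: 12+2-14=0; pred: 24+5-12=17
First extinction: prey at step 1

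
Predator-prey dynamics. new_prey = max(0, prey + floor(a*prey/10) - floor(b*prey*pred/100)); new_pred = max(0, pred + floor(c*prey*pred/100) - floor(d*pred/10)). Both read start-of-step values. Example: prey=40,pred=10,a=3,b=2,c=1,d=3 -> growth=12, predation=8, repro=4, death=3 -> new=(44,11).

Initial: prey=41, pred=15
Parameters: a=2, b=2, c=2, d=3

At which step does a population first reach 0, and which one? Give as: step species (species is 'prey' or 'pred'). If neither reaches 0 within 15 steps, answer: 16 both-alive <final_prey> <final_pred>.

Answer: 16 both-alive 1 3

Derivation:
Step 1: prey: 41+8-12=37; pred: 15+12-4=23
Step 2: prey: 37+7-17=27; pred: 23+17-6=34
Step 3: prey: 27+5-18=14; pred: 34+18-10=42
Step 4: prey: 14+2-11=5; pred: 42+11-12=41
Step 5: prey: 5+1-4=2; pred: 41+4-12=33
Step 6: prey: 2+0-1=1; pred: 33+1-9=25
Step 7: prey: 1+0-0=1; pred: 25+0-7=18
Step 8: prey: 1+0-0=1; pred: 18+0-5=13
Step 9: prey: 1+0-0=1; pred: 13+0-3=10
Step 10: prey: 1+0-0=1; pred: 10+0-3=7
Step 11: prey: 1+0-0=1; pred: 7+0-2=5
Step 12: prey: 1+0-0=1; pred: 5+0-1=4
Step 13: prey: 1+0-0=1; pred: 4+0-1=3
Step 14: prey: 1+0-0=1; pred: 3+0-0=3
Steps 15-15: state stable at prey=1, pred=3 (no change)
No extinction within 15 steps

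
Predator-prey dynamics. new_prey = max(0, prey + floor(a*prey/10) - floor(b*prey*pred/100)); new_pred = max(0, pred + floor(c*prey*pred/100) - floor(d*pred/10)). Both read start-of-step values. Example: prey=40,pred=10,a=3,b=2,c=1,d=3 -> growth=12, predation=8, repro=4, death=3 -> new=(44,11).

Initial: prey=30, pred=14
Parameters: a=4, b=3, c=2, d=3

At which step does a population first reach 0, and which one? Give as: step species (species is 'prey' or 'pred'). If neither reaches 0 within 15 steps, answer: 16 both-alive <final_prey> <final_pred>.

Answer: 16 both-alive 15 3

Derivation:
Step 1: prey: 30+12-12=30; pred: 14+8-4=18
Step 2: prey: 30+12-16=26; pred: 18+10-5=23
Step 3: prey: 26+10-17=19; pred: 23+11-6=28
Step 4: prey: 19+7-15=11; pred: 28+10-8=30
Step 5: prey: 11+4-9=6; pred: 30+6-9=27
Step 6: prey: 6+2-4=4; pred: 27+3-8=22
Step 7: prey: 4+1-2=3; pred: 22+1-6=17
Step 8: prey: 3+1-1=3; pred: 17+1-5=13
Step 9: prey: 3+1-1=3; pred: 13+0-3=10
Step 10: prey: 3+1-0=4; pred: 10+0-3=7
Step 11: prey: 4+1-0=5; pred: 7+0-2=5
Step 12: prey: 5+2-0=7; pred: 5+0-1=4
Step 13: prey: 7+2-0=9; pred: 4+0-1=3
Step 14: prey: 9+3-0=12; pred: 3+0-0=3
Step 15: prey: 12+4-1=15; pred: 3+0-0=3
No extinction within 15 steps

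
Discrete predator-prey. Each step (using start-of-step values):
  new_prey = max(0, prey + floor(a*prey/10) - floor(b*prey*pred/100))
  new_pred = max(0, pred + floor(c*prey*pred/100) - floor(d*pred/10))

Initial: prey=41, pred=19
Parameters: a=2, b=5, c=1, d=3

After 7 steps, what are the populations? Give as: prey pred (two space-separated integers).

Step 1: prey: 41+8-38=11; pred: 19+7-5=21
Step 2: prey: 11+2-11=2; pred: 21+2-6=17
Step 3: prey: 2+0-1=1; pred: 17+0-5=12
Step 4: prey: 1+0-0=1; pred: 12+0-3=9
Step 5: prey: 1+0-0=1; pred: 9+0-2=7
Step 6: prey: 1+0-0=1; pred: 7+0-2=5
Step 7: prey: 1+0-0=1; pred: 5+0-1=4

Answer: 1 4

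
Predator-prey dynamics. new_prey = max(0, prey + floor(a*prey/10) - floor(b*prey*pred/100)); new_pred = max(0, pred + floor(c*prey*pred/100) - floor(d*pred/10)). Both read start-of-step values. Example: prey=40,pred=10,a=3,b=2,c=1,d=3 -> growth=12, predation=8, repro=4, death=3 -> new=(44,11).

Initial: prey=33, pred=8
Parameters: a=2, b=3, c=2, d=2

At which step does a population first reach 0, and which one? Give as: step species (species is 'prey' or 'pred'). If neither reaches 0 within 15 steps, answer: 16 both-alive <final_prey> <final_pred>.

Answer: 16 both-alive 1 4

Derivation:
Step 1: prey: 33+6-7=32; pred: 8+5-1=12
Step 2: prey: 32+6-11=27; pred: 12+7-2=17
Step 3: prey: 27+5-13=19; pred: 17+9-3=23
Step 4: prey: 19+3-13=9; pred: 23+8-4=27
Step 5: prey: 9+1-7=3; pred: 27+4-5=26
Step 6: prey: 3+0-2=1; pred: 26+1-5=22
Step 7: prey: 1+0-0=1; pred: 22+0-4=18
Step 8: prey: 1+0-0=1; pred: 18+0-3=15
Step 9: prey: 1+0-0=1; pred: 15+0-3=12
Step 10: prey: 1+0-0=1; pred: 12+0-2=10
Step 11: prey: 1+0-0=1; pred: 10+0-2=8
Step 12: prey: 1+0-0=1; pred: 8+0-1=7
Step 13: prey: 1+0-0=1; pred: 7+0-1=6
Step 14: prey: 1+0-0=1; pred: 6+0-1=5
Step 15: prey: 1+0-0=1; pred: 5+0-1=4
No extinction within 15 steps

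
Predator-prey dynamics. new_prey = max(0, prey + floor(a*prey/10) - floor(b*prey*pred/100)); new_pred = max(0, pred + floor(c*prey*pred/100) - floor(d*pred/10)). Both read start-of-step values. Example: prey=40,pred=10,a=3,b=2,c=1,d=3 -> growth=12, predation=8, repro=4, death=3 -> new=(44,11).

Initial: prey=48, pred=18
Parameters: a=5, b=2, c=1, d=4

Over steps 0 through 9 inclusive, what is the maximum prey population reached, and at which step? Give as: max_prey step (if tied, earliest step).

Step 1: prey: 48+24-17=55; pred: 18+8-7=19
Step 2: prey: 55+27-20=62; pred: 19+10-7=22
Step 3: prey: 62+31-27=66; pred: 22+13-8=27
Step 4: prey: 66+33-35=64; pred: 27+17-10=34
Step 5: prey: 64+32-43=53; pred: 34+21-13=42
Step 6: prey: 53+26-44=35; pred: 42+22-16=48
Step 7: prey: 35+17-33=19; pred: 48+16-19=45
Step 8: prey: 19+9-17=11; pred: 45+8-18=35
Step 9: prey: 11+5-7=9; pred: 35+3-14=24
Max prey = 66 at step 3

Answer: 66 3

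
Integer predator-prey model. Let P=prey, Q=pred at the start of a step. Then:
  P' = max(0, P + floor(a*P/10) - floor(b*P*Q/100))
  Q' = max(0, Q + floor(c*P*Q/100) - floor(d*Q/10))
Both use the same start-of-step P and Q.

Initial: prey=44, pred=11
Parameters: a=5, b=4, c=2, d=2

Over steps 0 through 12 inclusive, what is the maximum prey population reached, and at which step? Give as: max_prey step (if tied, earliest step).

Answer: 47 1

Derivation:
Step 1: prey: 44+22-19=47; pred: 11+9-2=18
Step 2: prey: 47+23-33=37; pred: 18+16-3=31
Step 3: prey: 37+18-45=10; pred: 31+22-6=47
Step 4: prey: 10+5-18=0; pred: 47+9-9=47
Step 5: prey: 0+0-0=0; pred: 47+0-9=38
Step 6: prey: 0+0-0=0; pred: 38+0-7=31
Step 7: prey: 0+0-0=0; pred: 31+0-6=25
Step 8: prey: 0+0-0=0; pred: 25+0-5=20
Step 9: prey: 0+0-0=0; pred: 20+0-4=16
Step 10: prey: 0+0-0=0; pred: 16+0-3=13
Step 11: prey: 0+0-0=0; pred: 13+0-2=11
Step 12: prey: 0+0-0=0; pred: 11+0-2=9
Max prey = 47 at step 1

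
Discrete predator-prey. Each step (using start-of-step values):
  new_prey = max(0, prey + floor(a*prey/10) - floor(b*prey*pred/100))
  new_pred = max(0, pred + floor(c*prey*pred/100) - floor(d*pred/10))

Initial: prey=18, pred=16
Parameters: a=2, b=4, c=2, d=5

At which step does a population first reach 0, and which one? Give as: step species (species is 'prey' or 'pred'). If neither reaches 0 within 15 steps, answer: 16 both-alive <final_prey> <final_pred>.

Answer: 16 both-alive 30 1

Derivation:
Step 1: prey: 18+3-11=10; pred: 16+5-8=13
Step 2: prey: 10+2-5=7; pred: 13+2-6=9
Step 3: prey: 7+1-2=6; pred: 9+1-4=6
Step 4: prey: 6+1-1=6; pred: 6+0-3=3
Step 5: prey: 6+1-0=7; pred: 3+0-1=2
Step 6: prey: 7+1-0=8; pred: 2+0-1=1
Step 7: prey: 8+1-0=9; pred: 1+0-0=1
Step 8: prey: 9+1-0=10; pred: 1+0-0=1
Step 9: prey: 10+2-0=12; pred: 1+0-0=1
Step 10: prey: 12+2-0=14; pred: 1+0-0=1
Step 11: prey: 14+2-0=16; pred: 1+0-0=1
Step 12: prey: 16+3-0=19; pred: 1+0-0=1
Step 13: prey: 19+3-0=22; pred: 1+0-0=1
Step 14: prey: 22+4-0=26; pred: 1+0-0=1
Step 15: prey: 26+5-1=30; pred: 1+0-0=1
No extinction within 15 steps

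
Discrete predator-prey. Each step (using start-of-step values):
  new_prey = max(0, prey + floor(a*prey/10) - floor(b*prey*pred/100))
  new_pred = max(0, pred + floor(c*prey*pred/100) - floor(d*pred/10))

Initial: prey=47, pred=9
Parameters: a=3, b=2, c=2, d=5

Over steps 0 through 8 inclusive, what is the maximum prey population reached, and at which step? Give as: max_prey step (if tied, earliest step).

Step 1: prey: 47+14-8=53; pred: 9+8-4=13
Step 2: prey: 53+15-13=55; pred: 13+13-6=20
Step 3: prey: 55+16-22=49; pred: 20+22-10=32
Step 4: prey: 49+14-31=32; pred: 32+31-16=47
Step 5: prey: 32+9-30=11; pred: 47+30-23=54
Step 6: prey: 11+3-11=3; pred: 54+11-27=38
Step 7: prey: 3+0-2=1; pred: 38+2-19=21
Step 8: prey: 1+0-0=1; pred: 21+0-10=11
Max prey = 55 at step 2

Answer: 55 2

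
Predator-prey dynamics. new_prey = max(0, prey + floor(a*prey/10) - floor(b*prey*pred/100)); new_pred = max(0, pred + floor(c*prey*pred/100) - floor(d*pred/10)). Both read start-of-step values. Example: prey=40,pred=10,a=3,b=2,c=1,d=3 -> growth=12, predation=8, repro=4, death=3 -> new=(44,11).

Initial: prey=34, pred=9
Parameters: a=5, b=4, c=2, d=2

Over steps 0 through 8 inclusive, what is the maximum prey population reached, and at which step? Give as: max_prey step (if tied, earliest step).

Step 1: prey: 34+17-12=39; pred: 9+6-1=14
Step 2: prey: 39+19-21=37; pred: 14+10-2=22
Step 3: prey: 37+18-32=23; pred: 22+16-4=34
Step 4: prey: 23+11-31=3; pred: 34+15-6=43
Step 5: prey: 3+1-5=0; pred: 43+2-8=37
Step 6: prey: 0+0-0=0; pred: 37+0-7=30
Step 7: prey: 0+0-0=0; pred: 30+0-6=24
Step 8: prey: 0+0-0=0; pred: 24+0-4=20
Max prey = 39 at step 1

Answer: 39 1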